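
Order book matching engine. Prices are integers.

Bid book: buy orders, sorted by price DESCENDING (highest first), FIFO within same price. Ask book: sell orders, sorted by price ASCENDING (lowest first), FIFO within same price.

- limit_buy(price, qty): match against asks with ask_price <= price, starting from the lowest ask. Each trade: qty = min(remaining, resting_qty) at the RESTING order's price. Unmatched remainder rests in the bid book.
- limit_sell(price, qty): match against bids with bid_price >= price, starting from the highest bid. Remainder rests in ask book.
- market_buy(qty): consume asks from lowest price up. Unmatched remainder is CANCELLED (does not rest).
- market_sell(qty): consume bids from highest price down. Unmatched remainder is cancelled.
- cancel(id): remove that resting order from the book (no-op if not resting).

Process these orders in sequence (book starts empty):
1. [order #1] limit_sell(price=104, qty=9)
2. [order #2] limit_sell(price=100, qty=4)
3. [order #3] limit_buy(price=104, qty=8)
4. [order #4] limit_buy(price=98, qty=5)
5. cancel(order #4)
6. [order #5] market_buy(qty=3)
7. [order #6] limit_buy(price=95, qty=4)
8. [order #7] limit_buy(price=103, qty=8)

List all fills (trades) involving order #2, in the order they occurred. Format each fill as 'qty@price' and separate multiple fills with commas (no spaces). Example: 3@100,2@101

After op 1 [order #1] limit_sell(price=104, qty=9): fills=none; bids=[-] asks=[#1:9@104]
After op 2 [order #2] limit_sell(price=100, qty=4): fills=none; bids=[-] asks=[#2:4@100 #1:9@104]
After op 3 [order #3] limit_buy(price=104, qty=8): fills=#3x#2:4@100 #3x#1:4@104; bids=[-] asks=[#1:5@104]
After op 4 [order #4] limit_buy(price=98, qty=5): fills=none; bids=[#4:5@98] asks=[#1:5@104]
After op 5 cancel(order #4): fills=none; bids=[-] asks=[#1:5@104]
After op 6 [order #5] market_buy(qty=3): fills=#5x#1:3@104; bids=[-] asks=[#1:2@104]
After op 7 [order #6] limit_buy(price=95, qty=4): fills=none; bids=[#6:4@95] asks=[#1:2@104]
After op 8 [order #7] limit_buy(price=103, qty=8): fills=none; bids=[#7:8@103 #6:4@95] asks=[#1:2@104]

Answer: 4@100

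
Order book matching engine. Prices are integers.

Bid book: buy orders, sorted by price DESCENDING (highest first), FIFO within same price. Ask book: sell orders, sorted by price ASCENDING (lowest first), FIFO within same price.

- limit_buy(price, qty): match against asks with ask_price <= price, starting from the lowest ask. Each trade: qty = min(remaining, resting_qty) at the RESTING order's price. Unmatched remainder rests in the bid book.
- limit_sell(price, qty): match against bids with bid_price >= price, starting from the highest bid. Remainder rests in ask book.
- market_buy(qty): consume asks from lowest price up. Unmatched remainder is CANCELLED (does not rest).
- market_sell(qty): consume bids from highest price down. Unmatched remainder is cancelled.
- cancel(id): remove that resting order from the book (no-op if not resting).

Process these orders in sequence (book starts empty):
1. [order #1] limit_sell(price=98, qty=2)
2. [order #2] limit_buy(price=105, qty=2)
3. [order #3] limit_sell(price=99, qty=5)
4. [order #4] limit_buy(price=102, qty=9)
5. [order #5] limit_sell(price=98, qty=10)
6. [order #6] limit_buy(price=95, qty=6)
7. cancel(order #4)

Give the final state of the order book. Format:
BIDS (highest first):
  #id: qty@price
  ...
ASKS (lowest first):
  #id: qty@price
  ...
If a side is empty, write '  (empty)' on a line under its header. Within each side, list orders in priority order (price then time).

After op 1 [order #1] limit_sell(price=98, qty=2): fills=none; bids=[-] asks=[#1:2@98]
After op 2 [order #2] limit_buy(price=105, qty=2): fills=#2x#1:2@98; bids=[-] asks=[-]
After op 3 [order #3] limit_sell(price=99, qty=5): fills=none; bids=[-] asks=[#3:5@99]
After op 4 [order #4] limit_buy(price=102, qty=9): fills=#4x#3:5@99; bids=[#4:4@102] asks=[-]
After op 5 [order #5] limit_sell(price=98, qty=10): fills=#4x#5:4@102; bids=[-] asks=[#5:6@98]
After op 6 [order #6] limit_buy(price=95, qty=6): fills=none; bids=[#6:6@95] asks=[#5:6@98]
After op 7 cancel(order #4): fills=none; bids=[#6:6@95] asks=[#5:6@98]

Answer: BIDS (highest first):
  #6: 6@95
ASKS (lowest first):
  #5: 6@98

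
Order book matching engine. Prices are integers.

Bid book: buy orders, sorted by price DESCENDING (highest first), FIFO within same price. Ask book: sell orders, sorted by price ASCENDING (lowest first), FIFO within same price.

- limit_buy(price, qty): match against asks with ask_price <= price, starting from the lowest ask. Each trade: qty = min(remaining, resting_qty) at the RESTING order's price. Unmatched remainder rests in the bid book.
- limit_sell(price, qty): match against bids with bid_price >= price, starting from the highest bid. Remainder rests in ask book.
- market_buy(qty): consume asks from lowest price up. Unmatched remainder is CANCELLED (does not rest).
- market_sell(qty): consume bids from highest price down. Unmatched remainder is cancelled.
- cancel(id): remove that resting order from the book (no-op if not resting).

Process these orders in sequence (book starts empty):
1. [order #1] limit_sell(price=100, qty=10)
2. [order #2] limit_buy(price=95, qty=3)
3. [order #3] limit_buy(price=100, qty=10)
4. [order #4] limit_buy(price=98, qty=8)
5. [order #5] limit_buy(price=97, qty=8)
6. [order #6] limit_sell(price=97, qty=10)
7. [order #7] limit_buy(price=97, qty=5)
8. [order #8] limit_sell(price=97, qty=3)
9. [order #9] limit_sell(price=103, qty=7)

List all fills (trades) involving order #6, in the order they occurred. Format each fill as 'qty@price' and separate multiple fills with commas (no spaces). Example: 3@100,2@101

Answer: 8@98,2@97

Derivation:
After op 1 [order #1] limit_sell(price=100, qty=10): fills=none; bids=[-] asks=[#1:10@100]
After op 2 [order #2] limit_buy(price=95, qty=3): fills=none; bids=[#2:3@95] asks=[#1:10@100]
After op 3 [order #3] limit_buy(price=100, qty=10): fills=#3x#1:10@100; bids=[#2:3@95] asks=[-]
After op 4 [order #4] limit_buy(price=98, qty=8): fills=none; bids=[#4:8@98 #2:3@95] asks=[-]
After op 5 [order #5] limit_buy(price=97, qty=8): fills=none; bids=[#4:8@98 #5:8@97 #2:3@95] asks=[-]
After op 6 [order #6] limit_sell(price=97, qty=10): fills=#4x#6:8@98 #5x#6:2@97; bids=[#5:6@97 #2:3@95] asks=[-]
After op 7 [order #7] limit_buy(price=97, qty=5): fills=none; bids=[#5:6@97 #7:5@97 #2:3@95] asks=[-]
After op 8 [order #8] limit_sell(price=97, qty=3): fills=#5x#8:3@97; bids=[#5:3@97 #7:5@97 #2:3@95] asks=[-]
After op 9 [order #9] limit_sell(price=103, qty=7): fills=none; bids=[#5:3@97 #7:5@97 #2:3@95] asks=[#9:7@103]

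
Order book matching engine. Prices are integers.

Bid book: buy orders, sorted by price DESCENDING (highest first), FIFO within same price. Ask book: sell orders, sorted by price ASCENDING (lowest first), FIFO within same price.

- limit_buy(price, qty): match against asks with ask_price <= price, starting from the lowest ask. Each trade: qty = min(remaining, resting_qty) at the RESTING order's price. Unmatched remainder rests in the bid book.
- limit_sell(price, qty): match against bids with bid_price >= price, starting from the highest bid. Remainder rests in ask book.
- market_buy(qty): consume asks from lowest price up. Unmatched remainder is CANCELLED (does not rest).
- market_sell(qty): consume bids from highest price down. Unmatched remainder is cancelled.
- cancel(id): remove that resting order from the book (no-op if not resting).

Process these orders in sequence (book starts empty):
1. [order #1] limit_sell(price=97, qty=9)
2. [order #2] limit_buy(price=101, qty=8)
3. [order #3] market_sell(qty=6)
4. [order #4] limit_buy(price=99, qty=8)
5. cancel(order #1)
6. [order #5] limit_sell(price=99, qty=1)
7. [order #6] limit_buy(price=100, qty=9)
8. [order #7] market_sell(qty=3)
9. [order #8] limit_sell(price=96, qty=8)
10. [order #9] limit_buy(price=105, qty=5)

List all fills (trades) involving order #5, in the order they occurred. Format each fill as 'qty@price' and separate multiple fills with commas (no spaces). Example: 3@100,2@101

After op 1 [order #1] limit_sell(price=97, qty=9): fills=none; bids=[-] asks=[#1:9@97]
After op 2 [order #2] limit_buy(price=101, qty=8): fills=#2x#1:8@97; bids=[-] asks=[#1:1@97]
After op 3 [order #3] market_sell(qty=6): fills=none; bids=[-] asks=[#1:1@97]
After op 4 [order #4] limit_buy(price=99, qty=8): fills=#4x#1:1@97; bids=[#4:7@99] asks=[-]
After op 5 cancel(order #1): fills=none; bids=[#4:7@99] asks=[-]
After op 6 [order #5] limit_sell(price=99, qty=1): fills=#4x#5:1@99; bids=[#4:6@99] asks=[-]
After op 7 [order #6] limit_buy(price=100, qty=9): fills=none; bids=[#6:9@100 #4:6@99] asks=[-]
After op 8 [order #7] market_sell(qty=3): fills=#6x#7:3@100; bids=[#6:6@100 #4:6@99] asks=[-]
After op 9 [order #8] limit_sell(price=96, qty=8): fills=#6x#8:6@100 #4x#8:2@99; bids=[#4:4@99] asks=[-]
After op 10 [order #9] limit_buy(price=105, qty=5): fills=none; bids=[#9:5@105 #4:4@99] asks=[-]

Answer: 1@99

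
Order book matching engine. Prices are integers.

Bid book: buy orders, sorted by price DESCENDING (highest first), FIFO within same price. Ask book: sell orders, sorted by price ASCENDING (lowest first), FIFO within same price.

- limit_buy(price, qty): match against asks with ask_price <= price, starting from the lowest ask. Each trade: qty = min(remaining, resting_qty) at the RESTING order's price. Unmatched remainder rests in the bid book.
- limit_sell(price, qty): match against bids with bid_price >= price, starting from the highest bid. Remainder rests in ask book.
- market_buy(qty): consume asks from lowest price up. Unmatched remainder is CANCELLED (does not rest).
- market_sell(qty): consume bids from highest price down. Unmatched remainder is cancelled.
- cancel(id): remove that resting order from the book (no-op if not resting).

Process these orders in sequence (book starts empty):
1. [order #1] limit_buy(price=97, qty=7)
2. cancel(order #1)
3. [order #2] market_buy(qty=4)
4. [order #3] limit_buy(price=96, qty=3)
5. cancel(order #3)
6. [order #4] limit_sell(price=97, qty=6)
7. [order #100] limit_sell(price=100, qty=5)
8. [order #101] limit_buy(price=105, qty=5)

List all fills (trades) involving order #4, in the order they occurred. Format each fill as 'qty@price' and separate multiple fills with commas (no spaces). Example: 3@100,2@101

Answer: 5@97

Derivation:
After op 1 [order #1] limit_buy(price=97, qty=7): fills=none; bids=[#1:7@97] asks=[-]
After op 2 cancel(order #1): fills=none; bids=[-] asks=[-]
After op 3 [order #2] market_buy(qty=4): fills=none; bids=[-] asks=[-]
After op 4 [order #3] limit_buy(price=96, qty=3): fills=none; bids=[#3:3@96] asks=[-]
After op 5 cancel(order #3): fills=none; bids=[-] asks=[-]
After op 6 [order #4] limit_sell(price=97, qty=6): fills=none; bids=[-] asks=[#4:6@97]
After op 7 [order #100] limit_sell(price=100, qty=5): fills=none; bids=[-] asks=[#4:6@97 #100:5@100]
After op 8 [order #101] limit_buy(price=105, qty=5): fills=#101x#4:5@97; bids=[-] asks=[#4:1@97 #100:5@100]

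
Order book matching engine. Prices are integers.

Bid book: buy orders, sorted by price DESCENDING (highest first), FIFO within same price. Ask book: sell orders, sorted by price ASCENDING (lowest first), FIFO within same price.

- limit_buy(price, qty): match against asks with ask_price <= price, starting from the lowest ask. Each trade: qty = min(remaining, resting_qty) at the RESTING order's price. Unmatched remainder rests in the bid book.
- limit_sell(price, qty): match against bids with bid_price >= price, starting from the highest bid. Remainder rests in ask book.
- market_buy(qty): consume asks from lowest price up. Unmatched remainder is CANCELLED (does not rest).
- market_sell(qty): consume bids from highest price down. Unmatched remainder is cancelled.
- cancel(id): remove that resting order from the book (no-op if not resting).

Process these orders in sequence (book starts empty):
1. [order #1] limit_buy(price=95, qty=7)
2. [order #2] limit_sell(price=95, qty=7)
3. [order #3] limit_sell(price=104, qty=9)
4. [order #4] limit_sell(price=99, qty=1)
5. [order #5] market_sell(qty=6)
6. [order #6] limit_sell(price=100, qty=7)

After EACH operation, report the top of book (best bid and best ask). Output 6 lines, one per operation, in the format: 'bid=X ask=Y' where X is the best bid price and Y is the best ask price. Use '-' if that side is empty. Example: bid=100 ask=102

After op 1 [order #1] limit_buy(price=95, qty=7): fills=none; bids=[#1:7@95] asks=[-]
After op 2 [order #2] limit_sell(price=95, qty=7): fills=#1x#2:7@95; bids=[-] asks=[-]
After op 3 [order #3] limit_sell(price=104, qty=9): fills=none; bids=[-] asks=[#3:9@104]
After op 4 [order #4] limit_sell(price=99, qty=1): fills=none; bids=[-] asks=[#4:1@99 #3:9@104]
After op 5 [order #5] market_sell(qty=6): fills=none; bids=[-] asks=[#4:1@99 #3:9@104]
After op 6 [order #6] limit_sell(price=100, qty=7): fills=none; bids=[-] asks=[#4:1@99 #6:7@100 #3:9@104]

Answer: bid=95 ask=-
bid=- ask=-
bid=- ask=104
bid=- ask=99
bid=- ask=99
bid=- ask=99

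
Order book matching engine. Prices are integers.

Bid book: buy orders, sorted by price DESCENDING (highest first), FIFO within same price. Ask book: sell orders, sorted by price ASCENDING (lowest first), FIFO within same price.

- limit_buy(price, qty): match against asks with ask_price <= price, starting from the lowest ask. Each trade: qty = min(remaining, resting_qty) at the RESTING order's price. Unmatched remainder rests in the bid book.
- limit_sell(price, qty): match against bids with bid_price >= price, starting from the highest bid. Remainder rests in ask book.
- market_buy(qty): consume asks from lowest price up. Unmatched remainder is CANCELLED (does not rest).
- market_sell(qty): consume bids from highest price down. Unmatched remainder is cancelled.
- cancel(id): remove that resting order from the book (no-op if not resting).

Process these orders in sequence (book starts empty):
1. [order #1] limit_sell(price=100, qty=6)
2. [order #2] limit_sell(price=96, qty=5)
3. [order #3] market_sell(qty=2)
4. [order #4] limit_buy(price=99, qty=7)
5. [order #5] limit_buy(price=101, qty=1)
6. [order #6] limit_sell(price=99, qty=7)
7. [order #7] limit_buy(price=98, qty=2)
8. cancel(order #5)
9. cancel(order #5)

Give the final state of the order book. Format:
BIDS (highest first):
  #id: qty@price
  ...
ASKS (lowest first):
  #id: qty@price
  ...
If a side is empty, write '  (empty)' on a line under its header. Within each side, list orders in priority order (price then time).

Answer: BIDS (highest first):
  #7: 2@98
ASKS (lowest first):
  #6: 5@99
  #1: 5@100

Derivation:
After op 1 [order #1] limit_sell(price=100, qty=6): fills=none; bids=[-] asks=[#1:6@100]
After op 2 [order #2] limit_sell(price=96, qty=5): fills=none; bids=[-] asks=[#2:5@96 #1:6@100]
After op 3 [order #3] market_sell(qty=2): fills=none; bids=[-] asks=[#2:5@96 #1:6@100]
After op 4 [order #4] limit_buy(price=99, qty=7): fills=#4x#2:5@96; bids=[#4:2@99] asks=[#1:6@100]
After op 5 [order #5] limit_buy(price=101, qty=1): fills=#5x#1:1@100; bids=[#4:2@99] asks=[#1:5@100]
After op 6 [order #6] limit_sell(price=99, qty=7): fills=#4x#6:2@99; bids=[-] asks=[#6:5@99 #1:5@100]
After op 7 [order #7] limit_buy(price=98, qty=2): fills=none; bids=[#7:2@98] asks=[#6:5@99 #1:5@100]
After op 8 cancel(order #5): fills=none; bids=[#7:2@98] asks=[#6:5@99 #1:5@100]
After op 9 cancel(order #5): fills=none; bids=[#7:2@98] asks=[#6:5@99 #1:5@100]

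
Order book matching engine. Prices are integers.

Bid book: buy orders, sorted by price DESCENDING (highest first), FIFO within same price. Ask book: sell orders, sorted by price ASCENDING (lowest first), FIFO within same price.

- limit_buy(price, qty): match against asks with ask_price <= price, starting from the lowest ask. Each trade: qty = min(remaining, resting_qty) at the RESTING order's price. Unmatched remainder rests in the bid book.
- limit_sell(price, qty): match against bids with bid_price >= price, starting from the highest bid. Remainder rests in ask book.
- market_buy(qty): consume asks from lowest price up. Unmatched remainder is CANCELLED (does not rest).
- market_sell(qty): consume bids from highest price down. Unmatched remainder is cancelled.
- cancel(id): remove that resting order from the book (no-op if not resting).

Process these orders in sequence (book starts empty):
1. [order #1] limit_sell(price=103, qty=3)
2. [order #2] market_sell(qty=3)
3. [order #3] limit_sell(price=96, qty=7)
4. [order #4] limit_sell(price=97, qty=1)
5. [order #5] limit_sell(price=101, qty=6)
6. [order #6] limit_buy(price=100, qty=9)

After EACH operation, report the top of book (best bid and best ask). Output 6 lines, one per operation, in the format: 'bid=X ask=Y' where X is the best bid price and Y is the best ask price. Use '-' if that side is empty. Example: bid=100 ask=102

Answer: bid=- ask=103
bid=- ask=103
bid=- ask=96
bid=- ask=96
bid=- ask=96
bid=100 ask=101

Derivation:
After op 1 [order #1] limit_sell(price=103, qty=3): fills=none; bids=[-] asks=[#1:3@103]
After op 2 [order #2] market_sell(qty=3): fills=none; bids=[-] asks=[#1:3@103]
After op 3 [order #3] limit_sell(price=96, qty=7): fills=none; bids=[-] asks=[#3:7@96 #1:3@103]
After op 4 [order #4] limit_sell(price=97, qty=1): fills=none; bids=[-] asks=[#3:7@96 #4:1@97 #1:3@103]
After op 5 [order #5] limit_sell(price=101, qty=6): fills=none; bids=[-] asks=[#3:7@96 #4:1@97 #5:6@101 #1:3@103]
After op 6 [order #6] limit_buy(price=100, qty=9): fills=#6x#3:7@96 #6x#4:1@97; bids=[#6:1@100] asks=[#5:6@101 #1:3@103]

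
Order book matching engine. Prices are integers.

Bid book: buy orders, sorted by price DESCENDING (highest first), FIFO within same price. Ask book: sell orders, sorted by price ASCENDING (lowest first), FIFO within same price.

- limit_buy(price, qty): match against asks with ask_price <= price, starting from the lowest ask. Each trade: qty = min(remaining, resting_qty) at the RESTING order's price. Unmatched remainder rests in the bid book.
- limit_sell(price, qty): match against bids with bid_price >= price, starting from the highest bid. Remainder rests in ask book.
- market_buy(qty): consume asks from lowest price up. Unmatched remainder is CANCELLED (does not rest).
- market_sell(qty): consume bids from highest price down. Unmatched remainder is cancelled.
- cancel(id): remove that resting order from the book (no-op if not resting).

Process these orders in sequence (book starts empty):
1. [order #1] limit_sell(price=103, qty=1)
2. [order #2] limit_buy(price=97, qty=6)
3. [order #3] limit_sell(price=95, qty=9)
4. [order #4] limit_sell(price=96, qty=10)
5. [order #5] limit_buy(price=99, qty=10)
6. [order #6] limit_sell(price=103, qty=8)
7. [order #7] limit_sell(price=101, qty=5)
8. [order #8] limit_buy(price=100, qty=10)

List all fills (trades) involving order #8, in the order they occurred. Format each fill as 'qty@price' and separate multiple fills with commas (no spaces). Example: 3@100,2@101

After op 1 [order #1] limit_sell(price=103, qty=1): fills=none; bids=[-] asks=[#1:1@103]
After op 2 [order #2] limit_buy(price=97, qty=6): fills=none; bids=[#2:6@97] asks=[#1:1@103]
After op 3 [order #3] limit_sell(price=95, qty=9): fills=#2x#3:6@97; bids=[-] asks=[#3:3@95 #1:1@103]
After op 4 [order #4] limit_sell(price=96, qty=10): fills=none; bids=[-] asks=[#3:3@95 #4:10@96 #1:1@103]
After op 5 [order #5] limit_buy(price=99, qty=10): fills=#5x#3:3@95 #5x#4:7@96; bids=[-] asks=[#4:3@96 #1:1@103]
After op 6 [order #6] limit_sell(price=103, qty=8): fills=none; bids=[-] asks=[#4:3@96 #1:1@103 #6:8@103]
After op 7 [order #7] limit_sell(price=101, qty=5): fills=none; bids=[-] asks=[#4:3@96 #7:5@101 #1:1@103 #6:8@103]
After op 8 [order #8] limit_buy(price=100, qty=10): fills=#8x#4:3@96; bids=[#8:7@100] asks=[#7:5@101 #1:1@103 #6:8@103]

Answer: 3@96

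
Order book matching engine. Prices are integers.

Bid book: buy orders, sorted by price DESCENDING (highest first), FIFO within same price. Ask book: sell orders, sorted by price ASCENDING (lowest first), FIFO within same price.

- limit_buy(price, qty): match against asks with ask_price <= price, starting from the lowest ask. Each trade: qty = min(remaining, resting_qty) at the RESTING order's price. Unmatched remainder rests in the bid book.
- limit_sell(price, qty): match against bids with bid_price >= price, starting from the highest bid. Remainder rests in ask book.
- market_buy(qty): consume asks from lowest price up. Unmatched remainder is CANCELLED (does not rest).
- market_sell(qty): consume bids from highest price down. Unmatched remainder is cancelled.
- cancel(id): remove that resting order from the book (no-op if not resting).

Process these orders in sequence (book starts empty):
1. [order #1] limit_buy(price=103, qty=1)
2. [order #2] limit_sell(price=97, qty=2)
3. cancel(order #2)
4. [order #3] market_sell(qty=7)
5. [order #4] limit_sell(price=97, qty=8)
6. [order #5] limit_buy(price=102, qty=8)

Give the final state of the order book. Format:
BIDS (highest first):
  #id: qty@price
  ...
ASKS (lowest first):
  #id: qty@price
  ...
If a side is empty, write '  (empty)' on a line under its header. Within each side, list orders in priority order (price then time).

Answer: BIDS (highest first):
  (empty)
ASKS (lowest first):
  (empty)

Derivation:
After op 1 [order #1] limit_buy(price=103, qty=1): fills=none; bids=[#1:1@103] asks=[-]
After op 2 [order #2] limit_sell(price=97, qty=2): fills=#1x#2:1@103; bids=[-] asks=[#2:1@97]
After op 3 cancel(order #2): fills=none; bids=[-] asks=[-]
After op 4 [order #3] market_sell(qty=7): fills=none; bids=[-] asks=[-]
After op 5 [order #4] limit_sell(price=97, qty=8): fills=none; bids=[-] asks=[#4:8@97]
After op 6 [order #5] limit_buy(price=102, qty=8): fills=#5x#4:8@97; bids=[-] asks=[-]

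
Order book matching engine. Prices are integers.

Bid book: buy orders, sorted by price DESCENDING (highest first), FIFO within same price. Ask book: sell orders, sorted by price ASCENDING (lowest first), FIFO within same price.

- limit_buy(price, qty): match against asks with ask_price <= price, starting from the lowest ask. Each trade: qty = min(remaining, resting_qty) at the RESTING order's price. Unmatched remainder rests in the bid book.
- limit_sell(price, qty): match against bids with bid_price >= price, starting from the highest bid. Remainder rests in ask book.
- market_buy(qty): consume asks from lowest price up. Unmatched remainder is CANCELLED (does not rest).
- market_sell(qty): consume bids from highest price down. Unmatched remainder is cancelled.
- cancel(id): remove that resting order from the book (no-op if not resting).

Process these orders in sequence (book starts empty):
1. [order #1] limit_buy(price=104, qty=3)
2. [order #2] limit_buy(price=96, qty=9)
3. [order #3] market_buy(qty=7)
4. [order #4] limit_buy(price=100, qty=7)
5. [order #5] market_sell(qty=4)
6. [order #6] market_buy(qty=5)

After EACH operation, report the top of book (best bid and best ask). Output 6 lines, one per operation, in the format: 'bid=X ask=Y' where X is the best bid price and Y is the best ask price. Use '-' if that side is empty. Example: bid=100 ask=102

Answer: bid=104 ask=-
bid=104 ask=-
bid=104 ask=-
bid=104 ask=-
bid=100 ask=-
bid=100 ask=-

Derivation:
After op 1 [order #1] limit_buy(price=104, qty=3): fills=none; bids=[#1:3@104] asks=[-]
After op 2 [order #2] limit_buy(price=96, qty=9): fills=none; bids=[#1:3@104 #2:9@96] asks=[-]
After op 3 [order #3] market_buy(qty=7): fills=none; bids=[#1:3@104 #2:9@96] asks=[-]
After op 4 [order #4] limit_buy(price=100, qty=7): fills=none; bids=[#1:3@104 #4:7@100 #2:9@96] asks=[-]
After op 5 [order #5] market_sell(qty=4): fills=#1x#5:3@104 #4x#5:1@100; bids=[#4:6@100 #2:9@96] asks=[-]
After op 6 [order #6] market_buy(qty=5): fills=none; bids=[#4:6@100 #2:9@96] asks=[-]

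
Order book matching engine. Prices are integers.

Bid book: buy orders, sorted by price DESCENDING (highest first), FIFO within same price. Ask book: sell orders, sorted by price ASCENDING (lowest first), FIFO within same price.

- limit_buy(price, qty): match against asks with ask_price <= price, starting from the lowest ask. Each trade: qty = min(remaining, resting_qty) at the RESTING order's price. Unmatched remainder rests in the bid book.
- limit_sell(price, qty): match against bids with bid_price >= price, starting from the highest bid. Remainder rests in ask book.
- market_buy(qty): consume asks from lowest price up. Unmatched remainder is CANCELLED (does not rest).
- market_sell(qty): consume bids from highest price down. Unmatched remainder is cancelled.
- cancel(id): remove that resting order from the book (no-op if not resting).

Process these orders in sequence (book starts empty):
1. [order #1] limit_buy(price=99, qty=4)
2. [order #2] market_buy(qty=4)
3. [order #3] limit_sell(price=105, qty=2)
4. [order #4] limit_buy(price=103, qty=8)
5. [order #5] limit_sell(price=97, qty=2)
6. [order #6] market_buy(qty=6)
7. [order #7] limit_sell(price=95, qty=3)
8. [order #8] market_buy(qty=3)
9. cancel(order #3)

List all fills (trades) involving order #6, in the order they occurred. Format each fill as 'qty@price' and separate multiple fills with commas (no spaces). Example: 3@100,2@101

Answer: 2@105

Derivation:
After op 1 [order #1] limit_buy(price=99, qty=4): fills=none; bids=[#1:4@99] asks=[-]
After op 2 [order #2] market_buy(qty=4): fills=none; bids=[#1:4@99] asks=[-]
After op 3 [order #3] limit_sell(price=105, qty=2): fills=none; bids=[#1:4@99] asks=[#3:2@105]
After op 4 [order #4] limit_buy(price=103, qty=8): fills=none; bids=[#4:8@103 #1:4@99] asks=[#3:2@105]
After op 5 [order #5] limit_sell(price=97, qty=2): fills=#4x#5:2@103; bids=[#4:6@103 #1:4@99] asks=[#3:2@105]
After op 6 [order #6] market_buy(qty=6): fills=#6x#3:2@105; bids=[#4:6@103 #1:4@99] asks=[-]
After op 7 [order #7] limit_sell(price=95, qty=3): fills=#4x#7:3@103; bids=[#4:3@103 #1:4@99] asks=[-]
After op 8 [order #8] market_buy(qty=3): fills=none; bids=[#4:3@103 #1:4@99] asks=[-]
After op 9 cancel(order #3): fills=none; bids=[#4:3@103 #1:4@99] asks=[-]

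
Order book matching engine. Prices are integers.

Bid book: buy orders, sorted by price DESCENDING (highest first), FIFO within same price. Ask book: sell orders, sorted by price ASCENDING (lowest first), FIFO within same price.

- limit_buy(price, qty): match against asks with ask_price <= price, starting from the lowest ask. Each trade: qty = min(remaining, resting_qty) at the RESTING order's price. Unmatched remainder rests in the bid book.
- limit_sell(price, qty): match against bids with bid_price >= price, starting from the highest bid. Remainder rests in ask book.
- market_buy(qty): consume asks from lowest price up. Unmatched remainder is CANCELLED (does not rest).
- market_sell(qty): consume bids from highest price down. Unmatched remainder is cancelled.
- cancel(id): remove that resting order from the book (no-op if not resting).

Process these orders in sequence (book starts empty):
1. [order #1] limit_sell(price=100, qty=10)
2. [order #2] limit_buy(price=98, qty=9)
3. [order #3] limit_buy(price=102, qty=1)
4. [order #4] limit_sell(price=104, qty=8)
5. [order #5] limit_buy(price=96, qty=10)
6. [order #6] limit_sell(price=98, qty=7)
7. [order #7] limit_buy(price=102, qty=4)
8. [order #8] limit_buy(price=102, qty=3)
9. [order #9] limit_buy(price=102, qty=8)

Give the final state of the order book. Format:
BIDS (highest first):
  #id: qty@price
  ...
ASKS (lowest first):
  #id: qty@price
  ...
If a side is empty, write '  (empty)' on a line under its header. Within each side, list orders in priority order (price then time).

Answer: BIDS (highest first):
  #9: 6@102
  #2: 2@98
  #5: 10@96
ASKS (lowest first):
  #4: 8@104

Derivation:
After op 1 [order #1] limit_sell(price=100, qty=10): fills=none; bids=[-] asks=[#1:10@100]
After op 2 [order #2] limit_buy(price=98, qty=9): fills=none; bids=[#2:9@98] asks=[#1:10@100]
After op 3 [order #3] limit_buy(price=102, qty=1): fills=#3x#1:1@100; bids=[#2:9@98] asks=[#1:9@100]
After op 4 [order #4] limit_sell(price=104, qty=8): fills=none; bids=[#2:9@98] asks=[#1:9@100 #4:8@104]
After op 5 [order #5] limit_buy(price=96, qty=10): fills=none; bids=[#2:9@98 #5:10@96] asks=[#1:9@100 #4:8@104]
After op 6 [order #6] limit_sell(price=98, qty=7): fills=#2x#6:7@98; bids=[#2:2@98 #5:10@96] asks=[#1:9@100 #4:8@104]
After op 7 [order #7] limit_buy(price=102, qty=4): fills=#7x#1:4@100; bids=[#2:2@98 #5:10@96] asks=[#1:5@100 #4:8@104]
After op 8 [order #8] limit_buy(price=102, qty=3): fills=#8x#1:3@100; bids=[#2:2@98 #5:10@96] asks=[#1:2@100 #4:8@104]
After op 9 [order #9] limit_buy(price=102, qty=8): fills=#9x#1:2@100; bids=[#9:6@102 #2:2@98 #5:10@96] asks=[#4:8@104]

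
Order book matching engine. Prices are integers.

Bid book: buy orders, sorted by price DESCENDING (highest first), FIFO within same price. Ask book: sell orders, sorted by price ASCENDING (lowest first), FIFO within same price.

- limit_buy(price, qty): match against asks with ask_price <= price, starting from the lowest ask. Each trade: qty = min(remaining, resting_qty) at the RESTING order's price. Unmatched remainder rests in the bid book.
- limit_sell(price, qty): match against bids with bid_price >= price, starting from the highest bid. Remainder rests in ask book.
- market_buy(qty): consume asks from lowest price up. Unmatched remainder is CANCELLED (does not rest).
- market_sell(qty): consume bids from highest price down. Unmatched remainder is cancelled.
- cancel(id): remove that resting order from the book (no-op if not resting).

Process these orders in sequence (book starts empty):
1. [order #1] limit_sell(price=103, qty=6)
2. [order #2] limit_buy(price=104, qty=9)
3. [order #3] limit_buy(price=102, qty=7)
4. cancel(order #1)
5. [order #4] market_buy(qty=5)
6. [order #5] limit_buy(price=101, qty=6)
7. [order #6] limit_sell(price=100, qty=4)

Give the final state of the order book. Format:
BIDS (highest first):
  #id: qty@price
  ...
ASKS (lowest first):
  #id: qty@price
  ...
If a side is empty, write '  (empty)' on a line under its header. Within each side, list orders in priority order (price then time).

After op 1 [order #1] limit_sell(price=103, qty=6): fills=none; bids=[-] asks=[#1:6@103]
After op 2 [order #2] limit_buy(price=104, qty=9): fills=#2x#1:6@103; bids=[#2:3@104] asks=[-]
After op 3 [order #3] limit_buy(price=102, qty=7): fills=none; bids=[#2:3@104 #3:7@102] asks=[-]
After op 4 cancel(order #1): fills=none; bids=[#2:3@104 #3:7@102] asks=[-]
After op 5 [order #4] market_buy(qty=5): fills=none; bids=[#2:3@104 #3:7@102] asks=[-]
After op 6 [order #5] limit_buy(price=101, qty=6): fills=none; bids=[#2:3@104 #3:7@102 #5:6@101] asks=[-]
After op 7 [order #6] limit_sell(price=100, qty=4): fills=#2x#6:3@104 #3x#6:1@102; bids=[#3:6@102 #5:6@101] asks=[-]

Answer: BIDS (highest first):
  #3: 6@102
  #5: 6@101
ASKS (lowest first):
  (empty)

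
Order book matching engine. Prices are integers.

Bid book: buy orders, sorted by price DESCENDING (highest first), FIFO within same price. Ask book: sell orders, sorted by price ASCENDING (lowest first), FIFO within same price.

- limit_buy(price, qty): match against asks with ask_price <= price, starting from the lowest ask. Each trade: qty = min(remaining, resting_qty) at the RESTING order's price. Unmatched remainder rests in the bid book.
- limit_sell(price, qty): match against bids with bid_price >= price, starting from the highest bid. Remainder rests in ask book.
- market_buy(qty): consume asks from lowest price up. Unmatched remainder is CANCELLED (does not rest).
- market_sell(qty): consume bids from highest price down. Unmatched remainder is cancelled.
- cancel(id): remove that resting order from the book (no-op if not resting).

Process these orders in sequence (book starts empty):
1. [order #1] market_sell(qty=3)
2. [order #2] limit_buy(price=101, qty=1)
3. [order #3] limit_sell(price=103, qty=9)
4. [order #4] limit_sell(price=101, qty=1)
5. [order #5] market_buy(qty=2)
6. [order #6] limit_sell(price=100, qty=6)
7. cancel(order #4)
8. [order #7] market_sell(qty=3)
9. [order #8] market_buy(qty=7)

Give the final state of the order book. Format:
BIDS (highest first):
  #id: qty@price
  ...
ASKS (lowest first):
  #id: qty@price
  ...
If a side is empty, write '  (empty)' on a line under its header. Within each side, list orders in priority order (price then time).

Answer: BIDS (highest first):
  (empty)
ASKS (lowest first):
  #3: 6@103

Derivation:
After op 1 [order #1] market_sell(qty=3): fills=none; bids=[-] asks=[-]
After op 2 [order #2] limit_buy(price=101, qty=1): fills=none; bids=[#2:1@101] asks=[-]
After op 3 [order #3] limit_sell(price=103, qty=9): fills=none; bids=[#2:1@101] asks=[#3:9@103]
After op 4 [order #4] limit_sell(price=101, qty=1): fills=#2x#4:1@101; bids=[-] asks=[#3:9@103]
After op 5 [order #5] market_buy(qty=2): fills=#5x#3:2@103; bids=[-] asks=[#3:7@103]
After op 6 [order #6] limit_sell(price=100, qty=6): fills=none; bids=[-] asks=[#6:6@100 #3:7@103]
After op 7 cancel(order #4): fills=none; bids=[-] asks=[#6:6@100 #3:7@103]
After op 8 [order #7] market_sell(qty=3): fills=none; bids=[-] asks=[#6:6@100 #3:7@103]
After op 9 [order #8] market_buy(qty=7): fills=#8x#6:6@100 #8x#3:1@103; bids=[-] asks=[#3:6@103]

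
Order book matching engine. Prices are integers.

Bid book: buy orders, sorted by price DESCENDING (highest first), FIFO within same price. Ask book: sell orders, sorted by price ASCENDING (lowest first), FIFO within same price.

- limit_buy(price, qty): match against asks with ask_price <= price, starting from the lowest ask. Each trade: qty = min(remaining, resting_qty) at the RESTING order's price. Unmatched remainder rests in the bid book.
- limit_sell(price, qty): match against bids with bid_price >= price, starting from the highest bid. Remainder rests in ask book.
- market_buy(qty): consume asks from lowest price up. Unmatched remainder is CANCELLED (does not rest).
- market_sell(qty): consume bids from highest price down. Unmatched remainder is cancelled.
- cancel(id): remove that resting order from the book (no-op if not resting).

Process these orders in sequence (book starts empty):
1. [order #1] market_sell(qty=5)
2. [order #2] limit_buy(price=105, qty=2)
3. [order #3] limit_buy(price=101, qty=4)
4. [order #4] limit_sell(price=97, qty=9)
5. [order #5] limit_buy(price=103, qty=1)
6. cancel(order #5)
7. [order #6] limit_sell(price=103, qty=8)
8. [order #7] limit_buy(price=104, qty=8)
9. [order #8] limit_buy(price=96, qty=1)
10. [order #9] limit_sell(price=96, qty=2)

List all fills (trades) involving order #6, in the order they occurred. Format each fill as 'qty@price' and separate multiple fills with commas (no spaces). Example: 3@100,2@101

After op 1 [order #1] market_sell(qty=5): fills=none; bids=[-] asks=[-]
After op 2 [order #2] limit_buy(price=105, qty=2): fills=none; bids=[#2:2@105] asks=[-]
After op 3 [order #3] limit_buy(price=101, qty=4): fills=none; bids=[#2:2@105 #3:4@101] asks=[-]
After op 4 [order #4] limit_sell(price=97, qty=9): fills=#2x#4:2@105 #3x#4:4@101; bids=[-] asks=[#4:3@97]
After op 5 [order #5] limit_buy(price=103, qty=1): fills=#5x#4:1@97; bids=[-] asks=[#4:2@97]
After op 6 cancel(order #5): fills=none; bids=[-] asks=[#4:2@97]
After op 7 [order #6] limit_sell(price=103, qty=8): fills=none; bids=[-] asks=[#4:2@97 #6:8@103]
After op 8 [order #7] limit_buy(price=104, qty=8): fills=#7x#4:2@97 #7x#6:6@103; bids=[-] asks=[#6:2@103]
After op 9 [order #8] limit_buy(price=96, qty=1): fills=none; bids=[#8:1@96] asks=[#6:2@103]
After op 10 [order #9] limit_sell(price=96, qty=2): fills=#8x#9:1@96; bids=[-] asks=[#9:1@96 #6:2@103]

Answer: 6@103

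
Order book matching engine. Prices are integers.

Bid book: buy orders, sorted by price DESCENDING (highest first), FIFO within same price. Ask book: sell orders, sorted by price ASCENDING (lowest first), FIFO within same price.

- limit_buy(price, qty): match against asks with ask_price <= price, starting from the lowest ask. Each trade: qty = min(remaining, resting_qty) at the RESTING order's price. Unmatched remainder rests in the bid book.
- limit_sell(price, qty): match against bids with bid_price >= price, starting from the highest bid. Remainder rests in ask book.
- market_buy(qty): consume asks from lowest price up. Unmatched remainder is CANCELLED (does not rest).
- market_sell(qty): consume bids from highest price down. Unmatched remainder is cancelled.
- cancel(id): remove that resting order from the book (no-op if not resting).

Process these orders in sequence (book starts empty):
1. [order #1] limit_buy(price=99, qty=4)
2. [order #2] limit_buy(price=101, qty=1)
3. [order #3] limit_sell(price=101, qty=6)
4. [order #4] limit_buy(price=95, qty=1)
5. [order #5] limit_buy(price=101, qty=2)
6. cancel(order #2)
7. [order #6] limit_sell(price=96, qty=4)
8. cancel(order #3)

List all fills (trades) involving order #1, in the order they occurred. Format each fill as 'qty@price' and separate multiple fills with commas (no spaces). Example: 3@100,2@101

Answer: 4@99

Derivation:
After op 1 [order #1] limit_buy(price=99, qty=4): fills=none; bids=[#1:4@99] asks=[-]
After op 2 [order #2] limit_buy(price=101, qty=1): fills=none; bids=[#2:1@101 #1:4@99] asks=[-]
After op 3 [order #3] limit_sell(price=101, qty=6): fills=#2x#3:1@101; bids=[#1:4@99] asks=[#3:5@101]
After op 4 [order #4] limit_buy(price=95, qty=1): fills=none; bids=[#1:4@99 #4:1@95] asks=[#3:5@101]
After op 5 [order #5] limit_buy(price=101, qty=2): fills=#5x#3:2@101; bids=[#1:4@99 #4:1@95] asks=[#3:3@101]
After op 6 cancel(order #2): fills=none; bids=[#1:4@99 #4:1@95] asks=[#3:3@101]
After op 7 [order #6] limit_sell(price=96, qty=4): fills=#1x#6:4@99; bids=[#4:1@95] asks=[#3:3@101]
After op 8 cancel(order #3): fills=none; bids=[#4:1@95] asks=[-]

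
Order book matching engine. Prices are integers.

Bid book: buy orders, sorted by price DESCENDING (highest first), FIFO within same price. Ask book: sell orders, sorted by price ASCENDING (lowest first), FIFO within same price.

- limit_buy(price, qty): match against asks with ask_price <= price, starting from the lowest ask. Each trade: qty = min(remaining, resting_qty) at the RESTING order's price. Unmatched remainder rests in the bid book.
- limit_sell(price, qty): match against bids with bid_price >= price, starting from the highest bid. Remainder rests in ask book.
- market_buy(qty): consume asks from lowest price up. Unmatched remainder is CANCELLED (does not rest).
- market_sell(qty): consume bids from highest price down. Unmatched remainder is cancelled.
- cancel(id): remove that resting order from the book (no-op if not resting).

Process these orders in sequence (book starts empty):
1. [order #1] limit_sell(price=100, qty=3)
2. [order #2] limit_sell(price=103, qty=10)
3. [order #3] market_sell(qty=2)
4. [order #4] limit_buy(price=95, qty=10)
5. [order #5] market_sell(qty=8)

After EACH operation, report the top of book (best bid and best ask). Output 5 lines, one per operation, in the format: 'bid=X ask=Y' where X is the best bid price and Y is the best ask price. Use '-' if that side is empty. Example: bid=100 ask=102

After op 1 [order #1] limit_sell(price=100, qty=3): fills=none; bids=[-] asks=[#1:3@100]
After op 2 [order #2] limit_sell(price=103, qty=10): fills=none; bids=[-] asks=[#1:3@100 #2:10@103]
After op 3 [order #3] market_sell(qty=2): fills=none; bids=[-] asks=[#1:3@100 #2:10@103]
After op 4 [order #4] limit_buy(price=95, qty=10): fills=none; bids=[#4:10@95] asks=[#1:3@100 #2:10@103]
After op 5 [order #5] market_sell(qty=8): fills=#4x#5:8@95; bids=[#4:2@95] asks=[#1:3@100 #2:10@103]

Answer: bid=- ask=100
bid=- ask=100
bid=- ask=100
bid=95 ask=100
bid=95 ask=100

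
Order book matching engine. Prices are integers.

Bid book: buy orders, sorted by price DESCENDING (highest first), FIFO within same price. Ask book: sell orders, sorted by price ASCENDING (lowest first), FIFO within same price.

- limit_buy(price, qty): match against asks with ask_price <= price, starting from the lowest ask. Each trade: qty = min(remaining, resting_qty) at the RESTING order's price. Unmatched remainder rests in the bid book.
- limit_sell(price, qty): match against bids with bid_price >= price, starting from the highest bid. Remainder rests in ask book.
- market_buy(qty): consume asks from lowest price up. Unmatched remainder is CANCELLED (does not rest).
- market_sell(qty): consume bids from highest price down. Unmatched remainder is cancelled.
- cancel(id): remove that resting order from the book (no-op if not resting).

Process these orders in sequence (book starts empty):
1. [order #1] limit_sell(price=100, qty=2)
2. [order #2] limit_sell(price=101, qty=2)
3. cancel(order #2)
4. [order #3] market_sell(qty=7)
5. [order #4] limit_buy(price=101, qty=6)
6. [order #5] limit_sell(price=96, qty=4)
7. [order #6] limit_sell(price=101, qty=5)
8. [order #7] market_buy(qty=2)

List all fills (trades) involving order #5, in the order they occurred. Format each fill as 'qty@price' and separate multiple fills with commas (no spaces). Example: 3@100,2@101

Answer: 4@101

Derivation:
After op 1 [order #1] limit_sell(price=100, qty=2): fills=none; bids=[-] asks=[#1:2@100]
After op 2 [order #2] limit_sell(price=101, qty=2): fills=none; bids=[-] asks=[#1:2@100 #2:2@101]
After op 3 cancel(order #2): fills=none; bids=[-] asks=[#1:2@100]
After op 4 [order #3] market_sell(qty=7): fills=none; bids=[-] asks=[#1:2@100]
After op 5 [order #4] limit_buy(price=101, qty=6): fills=#4x#1:2@100; bids=[#4:4@101] asks=[-]
After op 6 [order #5] limit_sell(price=96, qty=4): fills=#4x#5:4@101; bids=[-] asks=[-]
After op 7 [order #6] limit_sell(price=101, qty=5): fills=none; bids=[-] asks=[#6:5@101]
After op 8 [order #7] market_buy(qty=2): fills=#7x#6:2@101; bids=[-] asks=[#6:3@101]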